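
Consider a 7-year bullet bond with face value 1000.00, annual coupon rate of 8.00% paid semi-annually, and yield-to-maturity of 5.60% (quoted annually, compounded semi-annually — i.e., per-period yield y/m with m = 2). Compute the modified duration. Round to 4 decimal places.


Coupon per period c = face * coupon_rate / m = 40.000000
Periods per year m = 2; per-period yield y/m = 0.028000
Number of cashflows N = 14
Cashflows (t years, CF_t, discount factor 1/(1+y/m)^(m*t), PV):
  t = 0.5000: CF_t = 40.000000, DF = 0.972763, PV = 38.910506
  t = 1.0000: CF_t = 40.000000, DF = 0.946267, PV = 37.850687
  t = 1.5000: CF_t = 40.000000, DF = 0.920493, PV = 36.819734
  t = 2.0000: CF_t = 40.000000, DF = 0.895422, PV = 35.816862
  t = 2.5000: CF_t = 40.000000, DF = 0.871033, PV = 34.841305
  t = 3.0000: CF_t = 40.000000, DF = 0.847308, PV = 33.892320
  t = 3.5000: CF_t = 40.000000, DF = 0.824230, PV = 32.969183
  t = 4.0000: CF_t = 40.000000, DF = 0.801780, PV = 32.071190
  t = 4.5000: CF_t = 40.000000, DF = 0.779941, PV = 31.197656
  t = 5.0000: CF_t = 40.000000, DF = 0.758698, PV = 30.347914
  t = 5.5000: CF_t = 40.000000, DF = 0.738033, PV = 29.521317
  t = 6.0000: CF_t = 40.000000, DF = 0.717931, PV = 28.717235
  t = 6.5000: CF_t = 40.000000, DF = 0.698376, PV = 27.935053
  t = 7.0000: CF_t = 1040.000000, DF = 0.679354, PV = 706.528580
Price P = sum_t PV_t = 1137.419541
First compute Macaulay numerator sum_t t * PV_t:
  t * PV_t at t = 0.5000: 19.455253
  t * PV_t at t = 1.0000: 37.850687
  t * PV_t at t = 1.5000: 55.229601
  t * PV_t at t = 2.0000: 71.633724
  t * PV_t at t = 2.5000: 87.103263
  t * PV_t at t = 3.0000: 101.676961
  t * PV_t at t = 3.5000: 115.392141
  t * PV_t at t = 4.0000: 128.284760
  t * PV_t at t = 4.5000: 140.389450
  t * PV_t at t = 5.0000: 151.739570
  t * PV_t at t = 5.5000: 162.367244
  t * PV_t at t = 6.0000: 172.303407
  t * PV_t at t = 6.5000: 181.577845
  t * PV_t at t = 7.0000: 4945.700057
Macaulay duration D = 6370.703964 / 1137.419541 = 5.601015
Modified duration = D / (1 + y/m) = 5.601015 / (1 + 0.028000) = 5.448458

Answer: Modified duration = 5.4485


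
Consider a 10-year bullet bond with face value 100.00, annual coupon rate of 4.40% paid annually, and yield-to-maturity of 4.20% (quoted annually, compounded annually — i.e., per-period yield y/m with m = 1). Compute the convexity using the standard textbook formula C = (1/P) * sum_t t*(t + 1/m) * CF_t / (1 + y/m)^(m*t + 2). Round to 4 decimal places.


Answer: Convexity = 78.8849

Derivation:
Coupon per period c = face * coupon_rate / m = 4.400000
Periods per year m = 1; per-period yield y/m = 0.042000
Number of cashflows N = 10
Cashflows (t years, CF_t, discount factor 1/(1+y/m)^(m*t), PV):
  t = 1.0000: CF_t = 4.400000, DF = 0.959693, PV = 4.222649
  t = 2.0000: CF_t = 4.400000, DF = 0.921010, PV = 4.052446
  t = 3.0000: CF_t = 4.400000, DF = 0.883887, PV = 3.889104
  t = 4.0000: CF_t = 4.400000, DF = 0.848260, PV = 3.732345
  t = 5.0000: CF_t = 4.400000, DF = 0.814069, PV = 3.581905
  t = 6.0000: CF_t = 4.400000, DF = 0.781257, PV = 3.437529
  t = 7.0000: CF_t = 4.400000, DF = 0.749766, PV = 3.298972
  t = 8.0000: CF_t = 4.400000, DF = 0.719545, PV = 3.166000
  t = 9.0000: CF_t = 4.400000, DF = 0.690543, PV = 3.038388
  t = 10.0000: CF_t = 104.400000, DF = 0.662709, PV = 69.186810
Price P = sum_t PV_t = 101.606148
Convexity numerator sum_t t*(t + 1/m) * CF_t / (1+y/m)^(m*t + 2):
  t = 1.0000: term = 7.778207
  t = 2.0000: term = 22.394071
  t = 3.0000: term = 42.982862
  t = 4.0000: term = 68.750579
  t = 5.0000: term = 98.969163
  t = 6.0000: term = 132.972004
  t = 7.0000: term = 170.149718
  t = 8.0000: term = 209.946183
  t = 9.0000: term = 251.854826
  t = 10.0000: term = 7009.395352
Convexity = (1/P) * sum = 8015.192965 / 101.606148 = 78.884921


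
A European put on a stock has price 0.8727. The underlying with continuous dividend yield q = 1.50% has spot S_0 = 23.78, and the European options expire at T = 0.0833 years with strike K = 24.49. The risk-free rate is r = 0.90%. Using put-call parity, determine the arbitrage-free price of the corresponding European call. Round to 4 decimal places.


Put-call parity: C - P = S_0 * exp(-qT) - K * exp(-rT).
S_0 * exp(-qT) = 23.7800 * 0.99875128 = 23.75030545
K * exp(-rT) = 24.4900 * 0.99925058 = 24.47164673
C = P + S*exp(-qT) - K*exp(-rT)
C = 0.8727 + 23.75030545 - 24.47164673 = 0.1514

Answer: Call price = 0.1514


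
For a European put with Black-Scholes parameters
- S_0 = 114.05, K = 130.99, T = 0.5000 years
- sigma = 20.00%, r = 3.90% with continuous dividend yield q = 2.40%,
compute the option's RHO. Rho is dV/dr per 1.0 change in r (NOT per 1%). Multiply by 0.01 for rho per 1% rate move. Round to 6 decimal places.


Answer: Rho = -53.991623

Derivation:
d1 = -0.8554863204; d2 = -0.9969076767
phi(d1) = 0.2766873929; exp(-qT) = 0.9880717129; exp(-rT) = 0.9806888952
N(-d2) = 0.8405953374
Rho = -K*T*exp(-rT)*N(-d2) = -130.9900 * 0.5000 * 0.9806888952 * 0.8405953374 = -53.991623


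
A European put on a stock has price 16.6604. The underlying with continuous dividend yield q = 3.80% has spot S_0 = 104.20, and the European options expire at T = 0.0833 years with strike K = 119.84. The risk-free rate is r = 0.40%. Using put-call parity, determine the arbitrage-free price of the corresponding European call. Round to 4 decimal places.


Answer: Call price = 0.7310

Derivation:
Put-call parity: C - P = S_0 * exp(-qT) - K * exp(-rT).
S_0 * exp(-qT) = 104.2000 * 0.99683960 = 103.87068680
K * exp(-rT) = 119.8400 * 0.99966686 = 119.80007596
C = P + S*exp(-qT) - K*exp(-rT)
C = 16.6604 + 103.87068680 - 119.80007596 = 0.7310


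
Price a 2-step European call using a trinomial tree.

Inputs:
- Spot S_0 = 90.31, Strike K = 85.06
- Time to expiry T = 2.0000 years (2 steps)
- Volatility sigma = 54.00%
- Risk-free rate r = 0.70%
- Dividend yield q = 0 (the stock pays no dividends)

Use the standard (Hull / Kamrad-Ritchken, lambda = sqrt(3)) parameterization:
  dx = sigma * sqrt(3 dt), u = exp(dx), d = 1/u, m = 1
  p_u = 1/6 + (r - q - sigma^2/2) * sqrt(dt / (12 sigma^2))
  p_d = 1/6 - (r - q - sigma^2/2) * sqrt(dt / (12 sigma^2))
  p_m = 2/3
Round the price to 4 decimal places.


dt = T/N = 1.000000; dx = sigma*sqrt(3*dt) = 0.935307
u = exp(dx) = 2.547997; d = 1/u = 0.392465
p_u = 0.092466, p_m = 0.666667, p_d = 0.240867
Discount per step: exp(-r*dt) = 0.993024
Stock lattice S(k, j) with j the centered position index:
  k=0: S(0,+0) = 90.3100
  k=1: S(1,-1) = 35.4435; S(1,+0) = 90.3100; S(1,+1) = 230.1096
  k=2: S(2,-2) = 13.9104; S(2,-1) = 35.4435; S(2,+0) = 90.3100; S(2,+1) = 230.1096; S(2,+2) = 586.3184
Terminal payoffs V(N, j) = max(S_T - K, 0):
  V(2,-2) = 0.000000; V(2,-1) = 0.000000; V(2,+0) = 5.250000; V(2,+1) = 145.049580; V(2,+2) = 501.258448
Backward induction: V(k, j) = exp(-r*dt) * [p_u * V(k+1, j+1) + p_m * V(k+1, j) + p_d * V(k+1, j-1)]
  V(1,-1) = exp(-r*dt) * [p_u*5.250000 + p_m*0.000000 + p_d*0.000000] = 0.482063
  V(1,+0) = exp(-r*dt) * [p_u*145.049580 + p_m*5.250000 + p_d*0.000000] = 16.794250
  V(1,+1) = exp(-r*dt) * [p_u*501.258448 + p_m*145.049580 + p_d*5.250000] = 143.307199
  V(0,+0) = exp(-r*dt) * [p_u*143.307199 + p_m*16.794250 + p_d*0.482063] = 24.392046

Answer: Price = V(0,0) = 24.3920


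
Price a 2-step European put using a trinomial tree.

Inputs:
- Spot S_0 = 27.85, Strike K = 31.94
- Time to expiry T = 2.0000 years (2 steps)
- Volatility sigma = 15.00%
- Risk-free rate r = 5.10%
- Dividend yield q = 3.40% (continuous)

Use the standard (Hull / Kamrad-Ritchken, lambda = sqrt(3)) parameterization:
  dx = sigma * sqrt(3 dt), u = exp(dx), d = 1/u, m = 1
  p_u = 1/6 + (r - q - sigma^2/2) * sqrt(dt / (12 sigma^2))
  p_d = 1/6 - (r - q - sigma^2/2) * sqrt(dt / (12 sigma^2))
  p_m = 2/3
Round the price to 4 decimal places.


dt = T/N = 1.000000; dx = sigma*sqrt(3*dt) = 0.259808
u = exp(dx) = 1.296681; d = 1/u = 0.771200
p_u = 0.177733, p_m = 0.666667, p_d = 0.155601
Discount per step: exp(-r*dt) = 0.950279
Stock lattice S(k, j) with j the centered position index:
  k=0: S(0,+0) = 27.8500
  k=1: S(1,-1) = 21.4779; S(1,+0) = 27.8500; S(1,+1) = 36.1126
  k=2: S(2,-2) = 16.5638; S(2,-1) = 21.4779; S(2,+0) = 27.8500; S(2,+1) = 36.1126; S(2,+2) = 46.8264
Terminal payoffs V(N, j) = max(K - S_T, 0):
  V(2,-2) = 15.376231; V(2,-1) = 10.462082; V(2,+0) = 4.090000; V(2,+1) = 0.000000; V(2,+2) = 0.000000
Backward induction: V(k, j) = exp(-r*dt) * [p_u * V(k+1, j+1) + p_m * V(k+1, j) + p_d * V(k+1, j-1)]
  V(1,-1) = exp(-r*dt) * [p_u*4.090000 + p_m*10.462082 + p_d*15.376231] = 9.592304
  V(1,+0) = exp(-r*dt) * [p_u*0.000000 + p_m*4.090000 + p_d*10.462082] = 4.138060
  V(1,+1) = exp(-r*dt) * [p_u*0.000000 + p_m*0.000000 + p_d*4.090000] = 0.604764
  V(0,+0) = exp(-r*dt) * [p_u*0.604764 + p_m*4.138060 + p_d*9.592304] = 4.142039

Answer: Price = V(0,0) = 4.1420


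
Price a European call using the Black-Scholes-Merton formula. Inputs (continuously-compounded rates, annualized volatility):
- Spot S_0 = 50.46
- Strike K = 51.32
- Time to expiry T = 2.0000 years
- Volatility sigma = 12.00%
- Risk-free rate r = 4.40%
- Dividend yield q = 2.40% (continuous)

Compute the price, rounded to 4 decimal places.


Answer: Price = 3.7939

Derivation:
d1 = (ln(S/K) + (r - q + 0.5*sigma^2) * T) / (sigma * sqrt(T)) = 0.22097325
d2 = d1 - sigma * sqrt(T) = 0.05126762
exp(-rT) = 0.91576088; exp(-qT) = 0.95313379
C = S_0 * exp(-qT) * N(d1) - K * exp(-rT) * N(d2)
N(d1) = 0.58744337; N(d2) = 0.52044386
C = 50.4600 * 0.95313379 * 0.58744337 - 51.3200 * 0.91576088 * 0.52044386 = 3.7939


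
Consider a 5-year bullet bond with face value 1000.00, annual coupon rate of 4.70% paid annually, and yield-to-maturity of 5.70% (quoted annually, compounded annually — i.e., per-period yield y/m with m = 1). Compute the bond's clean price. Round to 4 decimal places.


Answer: Price = 957.5303

Derivation:
Coupon per period c = face * coupon_rate / m = 47.000000
Periods per year m = 1; per-period yield y/m = 0.057000
Number of cashflows N = 5
Cashflows (t years, CF_t, discount factor 1/(1+y/m)^(m*t), PV):
  t = 1.0000: CF_t = 47.000000, DF = 0.946074, PV = 44.465468
  t = 2.0000: CF_t = 47.000000, DF = 0.895056, PV = 42.067614
  t = 3.0000: CF_t = 47.000000, DF = 0.846789, PV = 39.799067
  t = 4.0000: CF_t = 47.000000, DF = 0.801125, PV = 37.652855
  t = 5.0000: CF_t = 1047.000000, DF = 0.757923, PV = 793.545339
Price P = sum_t PV_t = 957.530344


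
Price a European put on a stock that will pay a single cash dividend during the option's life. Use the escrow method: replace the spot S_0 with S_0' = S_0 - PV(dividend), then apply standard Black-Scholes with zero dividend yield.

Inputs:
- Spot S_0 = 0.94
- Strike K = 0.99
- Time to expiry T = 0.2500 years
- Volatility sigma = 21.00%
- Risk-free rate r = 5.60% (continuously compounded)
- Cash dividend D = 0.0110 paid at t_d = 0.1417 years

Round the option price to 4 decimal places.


PV(D) = D * exp(-r * t_d) = 0.0110 * 0.99209620 = 0.01091306
S_0' = S_0 - PV(D) = 0.9400 - 0.01091306 = 0.92908694
d1 = (ln(S_0'/K) + (r + sigma^2/2)*T) / (sigma*sqrt(T)) = -0.41895355
d2 = d1 - sigma*sqrt(T) = -0.52395355
exp(-rT) = 0.98609754
N(-d1) = 0.66237496; N(-d2) = 0.69984457
P = K * exp(-rT) * N(-d2) - S_0' * N(-d1) = 0.9900 * 0.98609754 * 0.69984457 - 0.92908694 * 0.66237496 = 0.0678

Answer: Price = 0.0678


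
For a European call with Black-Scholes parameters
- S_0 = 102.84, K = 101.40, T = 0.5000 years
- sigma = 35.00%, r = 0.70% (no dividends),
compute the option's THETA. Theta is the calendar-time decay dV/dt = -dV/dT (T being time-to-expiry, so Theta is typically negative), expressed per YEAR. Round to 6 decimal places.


d1 = 0.1948636432; d2 = -0.0526237302
phi(d1) = 0.3914394438; exp(-qT) = 1.0000000000; exp(-rT) = 0.9965061179
Theta = -S*exp(-qT)*phi(d1)*sigma/(2*sqrt(T)) - r*K*exp(-rT)*N(d2) + q*S*exp(-qT)*N(d1)
N(d1) = 0.5772501515; N(d2) = 0.4790158546; sqrt(T) = 0.7071067812
Term 1 = -102.8400 * 1.0000000000 * 0.3914394438 * 0.3500 / (2 * 0.7071067812) = -9.9627607278
Term 2 = -0.0070 * 101.4000 * 0.9965061179 * 0.4790158546 = -0.3388175146
Term 3 = 0 (no dividend yield, q = 0)
Theta = -9.9627607278 + (-0.3388175146) + (0.0000000000) = -10.301578

Answer: Theta = -10.301578


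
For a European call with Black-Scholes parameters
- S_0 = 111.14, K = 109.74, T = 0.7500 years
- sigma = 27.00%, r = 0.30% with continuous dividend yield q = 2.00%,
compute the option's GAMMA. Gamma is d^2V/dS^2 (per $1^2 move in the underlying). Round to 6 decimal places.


d1 = 0.1166001046; d2 = -0.1172267544
phi(d1) = 0.3962395504; exp(-qT) = 0.9851119396; exp(-rT) = 0.9977525294
Gamma = exp(-qT) * phi(d1) / (S * sigma * sqrt(T)) = 0.9851119396 * 0.3962395504 / (111.1400 * 0.2700 * 0.8660254038) = 0.015020

Answer: Gamma = 0.015020


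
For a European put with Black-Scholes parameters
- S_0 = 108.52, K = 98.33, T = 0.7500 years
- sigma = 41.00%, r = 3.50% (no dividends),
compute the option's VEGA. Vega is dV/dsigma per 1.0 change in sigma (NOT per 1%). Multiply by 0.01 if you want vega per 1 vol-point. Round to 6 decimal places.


d1 = 0.5291705835; d2 = 0.1741001680
phi(d1) = 0.3468200275; exp(-qT) = 1.0000000000; exp(-rT) = 0.9740915363
Vega = S * exp(-qT) * phi(d1) * sqrt(T) = 108.5200 * 1.0000000000 * 0.3468200275 * 0.8660254038 = 32.594520

Answer: Vega = 32.594520


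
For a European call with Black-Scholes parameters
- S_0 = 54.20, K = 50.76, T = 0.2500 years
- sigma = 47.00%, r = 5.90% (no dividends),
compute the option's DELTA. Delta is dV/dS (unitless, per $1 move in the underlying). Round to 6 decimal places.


Answer: Delta = 0.676990

Derivation:
d1 = 0.4592968749; d2 = 0.2242968749
phi(d1) = 0.3590062997; exp(-qT) = 1.0000000000; exp(-rT) = 0.9853582484
N(d1) = 0.6769895042
Delta = exp(-qT) * N(d1) = 1.0000000000 * 0.6769895042 = 0.676990


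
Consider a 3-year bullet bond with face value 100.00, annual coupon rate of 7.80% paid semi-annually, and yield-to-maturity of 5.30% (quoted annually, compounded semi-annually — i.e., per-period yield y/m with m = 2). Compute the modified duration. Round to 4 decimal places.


Answer: Modified duration = 2.6715

Derivation:
Coupon per period c = face * coupon_rate / m = 3.900000
Periods per year m = 2; per-period yield y/m = 0.026500
Number of cashflows N = 6
Cashflows (t years, CF_t, discount factor 1/(1+y/m)^(m*t), PV):
  t = 0.5000: CF_t = 3.900000, DF = 0.974184, PV = 3.799318
  t = 1.0000: CF_t = 3.900000, DF = 0.949035, PV = 3.701235
  t = 1.5000: CF_t = 3.900000, DF = 0.924535, PV = 3.605685
  t = 2.0000: CF_t = 3.900000, DF = 0.900667, PV = 3.512601
  t = 2.5000: CF_t = 3.900000, DF = 0.877415, PV = 3.421920
  t = 3.0000: CF_t = 103.900000, DF = 0.854764, PV = 88.809991
Price P = sum_t PV_t = 106.850750
First compute Macaulay numerator sum_t t * PV_t:
  t * PV_t at t = 0.5000: 1.899659
  t * PV_t at t = 1.0000: 3.701235
  t * PV_t at t = 1.5000: 5.408527
  t * PV_t at t = 2.0000: 7.025202
  t * PV_t at t = 2.5000: 8.554800
  t * PV_t at t = 3.0000: 266.429973
Macaulay duration D = 293.019395 / 106.850750 = 2.742324
Modified duration = D / (1 + y/m) = 2.742324 / (1 + 0.026500) = 2.671529


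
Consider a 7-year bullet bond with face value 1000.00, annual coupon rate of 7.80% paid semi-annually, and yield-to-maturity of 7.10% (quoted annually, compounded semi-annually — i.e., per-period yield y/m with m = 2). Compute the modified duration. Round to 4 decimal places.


Answer: Modified duration = 5.3652

Derivation:
Coupon per period c = face * coupon_rate / m = 39.000000
Periods per year m = 2; per-period yield y/m = 0.035500
Number of cashflows N = 14
Cashflows (t years, CF_t, discount factor 1/(1+y/m)^(m*t), PV):
  t = 0.5000: CF_t = 39.000000, DF = 0.965717, PV = 37.662965
  t = 1.0000: CF_t = 39.000000, DF = 0.932609, PV = 36.371767
  t = 1.5000: CF_t = 39.000000, DF = 0.900637, PV = 35.124835
  t = 2.0000: CF_t = 39.000000, DF = 0.869760, PV = 33.920652
  t = 2.5000: CF_t = 39.000000, DF = 0.839942, PV = 32.757752
  t = 3.0000: CF_t = 39.000000, DF = 0.811147, PV = 31.634719
  t = 3.5000: CF_t = 39.000000, DF = 0.783338, PV = 30.550188
  t = 4.0000: CF_t = 39.000000, DF = 0.756483, PV = 29.502837
  t = 4.5000: CF_t = 39.000000, DF = 0.730549, PV = 28.491393
  t = 5.0000: CF_t = 39.000000, DF = 0.705503, PV = 27.514624
  t = 5.5000: CF_t = 39.000000, DF = 0.681316, PV = 26.571341
  t = 6.0000: CF_t = 39.000000, DF = 0.657959, PV = 25.660397
  t = 6.5000: CF_t = 39.000000, DF = 0.635402, PV = 24.780683
  t = 7.0000: CF_t = 1039.000000, DF = 0.613619, PV = 637.549783
Price P = sum_t PV_t = 1038.093935
First compute Macaulay numerator sum_t t * PV_t:
  t * PV_t at t = 0.5000: 18.831482
  t * PV_t at t = 1.0000: 36.371767
  t * PV_t at t = 1.5000: 52.687253
  t * PV_t at t = 2.0000: 67.841304
  t * PV_t at t = 2.5000: 81.894380
  t * PV_t at t = 3.0000: 94.904158
  t * PV_t at t = 3.5000: 106.925657
  t * PV_t at t = 4.0000: 118.011348
  t * PV_t at t = 4.5000: 128.211267
  t * PV_t at t = 5.0000: 137.573118
  t * PV_t at t = 5.5000: 146.142375
  t * PV_t at t = 6.0000: 153.962381
  t * PV_t at t = 6.5000: 161.074437
  t * PV_t at t = 7.0000: 4462.848482
Macaulay duration D = 5767.279410 / 1038.093935 = 5.555643
Modified duration = D / (1 + y/m) = 5.555643 / (1 + 0.035500) = 5.365179


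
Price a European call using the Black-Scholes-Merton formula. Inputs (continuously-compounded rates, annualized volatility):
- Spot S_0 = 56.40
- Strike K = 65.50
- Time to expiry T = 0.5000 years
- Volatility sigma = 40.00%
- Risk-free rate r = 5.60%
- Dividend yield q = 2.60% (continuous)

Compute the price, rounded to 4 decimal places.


d1 = (ln(S/K) + (r - q + 0.5*sigma^2) * T) / (sigma * sqrt(T)) = -0.33439428
d2 = d1 - sigma * sqrt(T) = -0.61723699
exp(-rT) = 0.97238837; exp(-qT) = 0.98708414
C = S_0 * exp(-qT) * N(d1) - K * exp(-rT) * N(d2)
N(d1) = 0.36904103; N(d2) = 0.26853921
C = 56.4000 * 0.98708414 * 0.36904103 - 65.5000 * 0.97238837 * 0.26853921 = 3.4414

Answer: Price = 3.4414


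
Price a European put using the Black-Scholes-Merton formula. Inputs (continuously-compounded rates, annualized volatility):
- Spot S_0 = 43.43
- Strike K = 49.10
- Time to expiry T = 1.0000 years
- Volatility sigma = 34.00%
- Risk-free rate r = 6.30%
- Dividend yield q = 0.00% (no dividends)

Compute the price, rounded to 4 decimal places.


d1 = (ln(S/K) + (r - q + 0.5*sigma^2) * T) / (sigma * sqrt(T)) = -0.00561349
d2 = d1 - sigma * sqrt(T) = -0.34561349
exp(-rT) = 0.93894347; exp(-qT) = 1.00000000
P = K * exp(-rT) * N(-d2) - S_0 * exp(-qT) * N(-d1)
N(-d1) = 0.50223945; N(-d2) = 0.63518340
P = 49.1000 * 0.93894347 * 0.63518340 - 43.4300 * 1.00000000 * 0.50223945 = 7.4710

Answer: Price = 7.4710


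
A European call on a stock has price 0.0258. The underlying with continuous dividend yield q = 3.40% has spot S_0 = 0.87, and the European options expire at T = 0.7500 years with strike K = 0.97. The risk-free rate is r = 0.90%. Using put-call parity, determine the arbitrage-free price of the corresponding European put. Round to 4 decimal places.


Answer: Put price = 0.1412

Derivation:
Put-call parity: C - P = S_0 * exp(-qT) - K * exp(-rT).
S_0 * exp(-qT) = 0.8700 * 0.97482238 = 0.84809547
K * exp(-rT) = 0.9700 * 0.99327273 = 0.96347455
P = C - S*exp(-qT) + K*exp(-rT)
P = 0.0258 - 0.84809547 + 0.96347455 = 0.1412


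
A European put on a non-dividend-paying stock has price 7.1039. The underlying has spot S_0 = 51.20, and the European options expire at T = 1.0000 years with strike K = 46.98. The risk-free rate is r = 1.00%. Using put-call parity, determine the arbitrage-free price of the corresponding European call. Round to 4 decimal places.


Answer: Call price = 11.7914

Derivation:
Put-call parity: C - P = S_0 * exp(-qT) - K * exp(-rT).
S_0 * exp(-qT) = 51.2000 * 1.00000000 = 51.20000000
K * exp(-rT) = 46.9800 * 0.99004983 = 46.51254119
C = P + S*exp(-qT) - K*exp(-rT)
C = 7.1039 + 51.20000000 - 46.51254119 = 11.7914


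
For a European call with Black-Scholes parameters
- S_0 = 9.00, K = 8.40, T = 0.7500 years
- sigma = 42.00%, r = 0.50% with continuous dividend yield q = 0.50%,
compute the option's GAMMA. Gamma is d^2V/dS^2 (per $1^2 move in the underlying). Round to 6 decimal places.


Answer: Gamma = 0.113314

Derivation:
d1 = 0.3715465392; d2 = 0.0078158696
phi(d1) = 0.3723347556; exp(-qT) = 0.9962570225; exp(-rT) = 0.9962570225
Gamma = exp(-qT) * phi(d1) / (S * sigma * sqrt(T)) = 0.9962570225 * 0.3723347556 / (9.0000 * 0.4200 * 0.8660254038) = 0.113314


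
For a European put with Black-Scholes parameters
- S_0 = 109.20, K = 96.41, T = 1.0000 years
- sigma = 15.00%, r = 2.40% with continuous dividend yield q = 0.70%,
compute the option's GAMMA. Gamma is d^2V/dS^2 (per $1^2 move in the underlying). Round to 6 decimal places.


d1 = 1.0188075509; d2 = 0.8688075509
phi(d1) = 0.2374203818; exp(-qT) = 0.9930244429; exp(-rT) = 0.9762857098
Gamma = exp(-qT) * phi(d1) / (S * sigma * sqrt(T)) = 0.9930244429 * 0.2374203818 / (109.2000 * 0.1500 * 1.0000000000) = 0.014393

Answer: Gamma = 0.014393


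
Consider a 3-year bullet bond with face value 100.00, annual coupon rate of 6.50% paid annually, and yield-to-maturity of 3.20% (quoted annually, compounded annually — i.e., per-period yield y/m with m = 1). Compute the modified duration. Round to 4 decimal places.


Answer: Modified duration = 2.7412

Derivation:
Coupon per period c = face * coupon_rate / m = 6.500000
Periods per year m = 1; per-period yield y/m = 0.032000
Number of cashflows N = 3
Cashflows (t years, CF_t, discount factor 1/(1+y/m)^(m*t), PV):
  t = 1.0000: CF_t = 6.500000, DF = 0.968992, PV = 6.298450
  t = 2.0000: CF_t = 6.500000, DF = 0.938946, PV = 6.103149
  t = 3.0000: CF_t = 106.500000, DF = 0.909831, PV = 96.897041
Price P = sum_t PV_t = 109.298640
First compute Macaulay numerator sum_t t * PV_t:
  t * PV_t at t = 1.0000: 6.298450
  t * PV_t at t = 2.0000: 12.206298
  t * PV_t at t = 3.0000: 290.691124
Macaulay duration D = 309.195871 / 109.298640 = 2.828909
Modified duration = D / (1 + y/m) = 2.828909 / (1 + 0.032000) = 2.741191


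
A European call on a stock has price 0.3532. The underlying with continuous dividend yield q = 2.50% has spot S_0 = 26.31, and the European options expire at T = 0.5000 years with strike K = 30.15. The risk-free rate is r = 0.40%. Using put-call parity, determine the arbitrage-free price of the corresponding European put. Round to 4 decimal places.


Put-call parity: C - P = S_0 * exp(-qT) - K * exp(-rT).
S_0 * exp(-qT) = 26.3100 * 0.98757780 = 25.98317193
K * exp(-rT) = 30.1500 * 0.99800200 = 30.08976026
P = C - S*exp(-qT) + K*exp(-rT)
P = 0.3532 - 25.98317193 + 30.08976026 = 4.4598

Answer: Put price = 4.4598


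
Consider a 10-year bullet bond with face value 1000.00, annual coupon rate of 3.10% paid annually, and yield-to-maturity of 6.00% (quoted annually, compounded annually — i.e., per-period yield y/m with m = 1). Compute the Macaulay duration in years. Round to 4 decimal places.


Answer: Macaulay duration = 8.5560 years

Derivation:
Coupon per period c = face * coupon_rate / m = 31.000000
Periods per year m = 1; per-period yield y/m = 0.060000
Number of cashflows N = 10
Cashflows (t years, CF_t, discount factor 1/(1+y/m)^(m*t), PV):
  t = 1.0000: CF_t = 31.000000, DF = 0.943396, PV = 29.245283
  t = 2.0000: CF_t = 31.000000, DF = 0.889996, PV = 27.589890
  t = 3.0000: CF_t = 31.000000, DF = 0.839619, PV = 26.028198
  t = 4.0000: CF_t = 31.000000, DF = 0.792094, PV = 24.554904
  t = 5.0000: CF_t = 31.000000, DF = 0.747258, PV = 23.165003
  t = 6.0000: CF_t = 31.000000, DF = 0.704961, PV = 21.853777
  t = 7.0000: CF_t = 31.000000, DF = 0.665057, PV = 20.616771
  t = 8.0000: CF_t = 31.000000, DF = 0.627412, PV = 19.449784
  t = 9.0000: CF_t = 31.000000, DF = 0.591898, PV = 18.348852
  t = 10.0000: CF_t = 1031.000000, DF = 0.558395, PV = 575.705015
Price P = sum_t PV_t = 786.557476
Macaulay numerator sum_t t * PV_t:
  t * PV_t at t = 1.0000: 29.245283
  t * PV_t at t = 2.0000: 55.179779
  t * PV_t at t = 3.0000: 78.084593
  t * PV_t at t = 4.0000: 98.219614
  t * PV_t at t = 5.0000: 115.825017
  t * PV_t at t = 6.0000: 131.122661
  t * PV_t at t = 7.0000: 144.317394
  t * PV_t at t = 8.0000: 155.598268
  t * PV_t at t = 9.0000: 165.139671
  t * PV_t at t = 10.0000: 5757.050150
Macaulay duration D = (sum_t t * PV_t) / P = 6729.782430 / 786.557476 = 8.555996


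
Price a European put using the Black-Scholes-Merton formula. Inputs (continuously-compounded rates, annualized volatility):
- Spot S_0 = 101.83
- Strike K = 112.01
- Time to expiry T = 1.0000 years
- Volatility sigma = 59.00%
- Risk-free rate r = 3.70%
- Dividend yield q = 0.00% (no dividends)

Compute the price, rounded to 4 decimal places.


Answer: Price = 27.5050

Derivation:
d1 = (ln(S/K) + (r - q + 0.5*sigma^2) * T) / (sigma * sqrt(T)) = 0.19621458
d2 = d1 - sigma * sqrt(T) = -0.39378542
exp(-rT) = 0.96367614; exp(-qT) = 1.00000000
P = K * exp(-rT) * N(-d2) - S_0 * exp(-qT) * N(-d1)
N(-d1) = 0.42222111; N(-d2) = 0.65313026
P = 112.0100 * 0.96367614 * 0.65313026 - 101.8300 * 1.00000000 * 0.42222111 = 27.5050


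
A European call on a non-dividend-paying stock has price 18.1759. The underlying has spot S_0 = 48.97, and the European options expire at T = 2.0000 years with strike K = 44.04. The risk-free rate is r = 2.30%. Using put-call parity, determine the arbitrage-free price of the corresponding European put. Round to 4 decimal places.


Put-call parity: C - P = S_0 * exp(-qT) - K * exp(-rT).
S_0 * exp(-qT) = 48.9700 * 1.00000000 = 48.97000000
K * exp(-rT) = 44.0400 * 0.95504196 = 42.06004801
P = C - S*exp(-qT) + K*exp(-rT)
P = 18.1759 - 48.97000000 + 42.06004801 = 11.2659

Answer: Put price = 11.2659


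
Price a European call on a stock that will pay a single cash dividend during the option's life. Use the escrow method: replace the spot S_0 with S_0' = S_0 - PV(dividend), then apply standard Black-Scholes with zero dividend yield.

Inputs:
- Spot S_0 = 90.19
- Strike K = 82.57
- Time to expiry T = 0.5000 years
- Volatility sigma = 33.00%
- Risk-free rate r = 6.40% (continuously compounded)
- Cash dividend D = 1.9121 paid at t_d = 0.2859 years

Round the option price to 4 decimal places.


PV(D) = D * exp(-r * t_d) = 1.9121 * 0.98186878 = 1.87743130
S_0' = S_0 - PV(D) = 90.1900 - 1.87743130 = 88.31256870
d1 = (ln(S_0'/K) + (r + sigma^2/2)*T) / (sigma*sqrt(T)) = 0.54194815
d2 = d1 - sigma*sqrt(T) = 0.30860291
exp(-rT) = 0.96850658
N(d1) = 0.70607289; N(d2) = 0.62118820
C = S_0' * N(d1) - K * exp(-rT) * N(d2) = 88.31256870 * 0.70607289 - 82.5700 * 0.96850658 * 0.62118820 = 12.6789

Answer: Price = 12.6789


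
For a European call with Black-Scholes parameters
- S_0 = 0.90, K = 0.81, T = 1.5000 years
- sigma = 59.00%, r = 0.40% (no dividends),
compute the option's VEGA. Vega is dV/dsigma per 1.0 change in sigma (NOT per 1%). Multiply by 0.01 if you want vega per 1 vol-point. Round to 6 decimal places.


Answer: Vega = 0.385047

Derivation:
d1 = 0.5154107206; d2 = -0.2071887535
phi(d1) = 0.3493214786; exp(-qT) = 1.0000000000; exp(-rT) = 0.9940179641
Vega = S * exp(-qT) * phi(d1) * sqrt(T) = 0.9000 * 1.0000000000 * 0.3493214786 * 1.2247448714 = 0.385047


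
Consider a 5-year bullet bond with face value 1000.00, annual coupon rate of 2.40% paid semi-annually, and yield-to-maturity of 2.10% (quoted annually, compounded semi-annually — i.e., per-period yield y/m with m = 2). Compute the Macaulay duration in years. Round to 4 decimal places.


Coupon per period c = face * coupon_rate / m = 12.000000
Periods per year m = 2; per-period yield y/m = 0.010500
Number of cashflows N = 10
Cashflows (t years, CF_t, discount factor 1/(1+y/m)^(m*t), PV):
  t = 0.5000: CF_t = 12.000000, DF = 0.989609, PV = 11.875309
  t = 1.0000: CF_t = 12.000000, DF = 0.979326, PV = 11.751914
  t = 1.5000: CF_t = 12.000000, DF = 0.969150, PV = 11.629801
  t = 2.0000: CF_t = 12.000000, DF = 0.959080, PV = 11.508957
  t = 2.5000: CF_t = 12.000000, DF = 0.949114, PV = 11.389369
  t = 3.0000: CF_t = 12.000000, DF = 0.939252, PV = 11.271023
  t = 3.5000: CF_t = 12.000000, DF = 0.929492, PV = 11.153907
  t = 4.0000: CF_t = 12.000000, DF = 0.919834, PV = 11.038008
  t = 4.5000: CF_t = 12.000000, DF = 0.910276, PV = 10.923313
  t = 5.0000: CF_t = 1012.000000, DF = 0.900818, PV = 911.627325
Price P = sum_t PV_t = 1014.168927
Macaulay numerator sum_t t * PV_t:
  t * PV_t at t = 0.5000: 5.937655
  t * PV_t at t = 1.0000: 11.751914
  t * PV_t at t = 1.5000: 17.444702
  t * PV_t at t = 2.0000: 23.017914
  t * PV_t at t = 2.5000: 28.473422
  t * PV_t at t = 3.0000: 33.813069
  t * PV_t at t = 3.5000: 39.038675
  t * PV_t at t = 4.0000: 44.152032
  t * PV_t at t = 4.5000: 49.154909
  t * PV_t at t = 5.0000: 4558.136623
Macaulay duration D = (sum_t t * PV_t) / P = 4810.920915 / 1014.168927 = 4.743708

Answer: Macaulay duration = 4.7437 years


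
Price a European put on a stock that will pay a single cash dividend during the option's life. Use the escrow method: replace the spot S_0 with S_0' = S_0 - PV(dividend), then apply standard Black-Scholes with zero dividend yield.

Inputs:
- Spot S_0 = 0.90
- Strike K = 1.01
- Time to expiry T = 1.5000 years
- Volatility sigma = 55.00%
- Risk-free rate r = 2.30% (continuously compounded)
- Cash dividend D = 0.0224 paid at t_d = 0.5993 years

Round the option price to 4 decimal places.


Answer: Price = 0.2962

Derivation:
PV(D) = D * exp(-r * t_d) = 0.0224 * 0.98631066 = 0.02209336
S_0' = S_0 - PV(D) = 0.9000 - 0.02209336 = 0.87790664
d1 = (ln(S_0'/K) + (r + sigma^2/2)*T) / (sigma*sqrt(T)) = 0.17994048
d2 = d1 - sigma*sqrt(T) = -0.49366920
exp(-rT) = 0.96608834
N(-d1) = 0.42859965; N(-d2) = 0.68923009
P = K * exp(-rT) * N(-d2) - S_0' * N(-d1) = 1.0100 * 0.96608834 * 0.68923009 - 0.87790664 * 0.42859965 = 0.2962


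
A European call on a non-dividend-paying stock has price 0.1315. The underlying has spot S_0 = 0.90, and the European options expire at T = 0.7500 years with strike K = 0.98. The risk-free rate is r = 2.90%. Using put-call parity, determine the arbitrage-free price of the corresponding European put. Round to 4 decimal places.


Answer: Put price = 0.1904

Derivation:
Put-call parity: C - P = S_0 * exp(-qT) - K * exp(-rT).
S_0 * exp(-qT) = 0.9000 * 1.00000000 = 0.90000000
K * exp(-rT) = 0.9800 * 0.97848483 = 0.95891513
P = C - S*exp(-qT) + K*exp(-rT)
P = 0.1315 - 0.90000000 + 0.95891513 = 0.1904


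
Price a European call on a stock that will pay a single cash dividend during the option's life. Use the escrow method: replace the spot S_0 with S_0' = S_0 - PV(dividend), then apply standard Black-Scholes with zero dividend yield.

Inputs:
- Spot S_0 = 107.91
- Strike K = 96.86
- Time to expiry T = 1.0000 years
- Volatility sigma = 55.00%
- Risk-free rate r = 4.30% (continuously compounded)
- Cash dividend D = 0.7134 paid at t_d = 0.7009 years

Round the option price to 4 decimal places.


Answer: Price = 29.6101

Derivation:
PV(D) = D * exp(-r * t_d) = 0.7134 * 0.97031094 = 0.69221983
S_0' = S_0 - PV(D) = 107.9100 - 0.69221983 = 107.21778017
d1 = (ln(S_0'/K) + (r + sigma^2/2)*T) / (sigma*sqrt(T)) = 0.53790083
d2 = d1 - sigma*sqrt(T) = -0.01209917
exp(-rT) = 0.95791139
N(d1) = 0.70467724; N(d2) = 0.49517325
C = S_0' * N(d1) - K * exp(-rT) * N(d2) = 107.21778017 * 0.70467724 - 96.8600 * 0.95791139 * 0.49517325 = 29.6101


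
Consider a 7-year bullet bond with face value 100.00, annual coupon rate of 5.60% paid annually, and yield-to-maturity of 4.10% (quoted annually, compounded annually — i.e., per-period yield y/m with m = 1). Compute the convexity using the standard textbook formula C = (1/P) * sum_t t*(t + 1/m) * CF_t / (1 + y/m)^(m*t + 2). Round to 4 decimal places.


Coupon per period c = face * coupon_rate / m = 5.600000
Periods per year m = 1; per-period yield y/m = 0.041000
Number of cashflows N = 7
Cashflows (t years, CF_t, discount factor 1/(1+y/m)^(m*t), PV):
  t = 1.0000: CF_t = 5.600000, DF = 0.960615, PV = 5.379443
  t = 2.0000: CF_t = 5.600000, DF = 0.922781, PV = 5.167572
  t = 3.0000: CF_t = 5.600000, DF = 0.886437, PV = 4.964046
  t = 4.0000: CF_t = 5.600000, DF = 0.851524, PV = 4.768536
  t = 5.0000: CF_t = 5.600000, DF = 0.817987, PV = 4.580727
  t = 6.0000: CF_t = 5.600000, DF = 0.785770, PV = 4.400314
  t = 7.0000: CF_t = 105.600000, DF = 0.754823, PV = 79.709266
Price P = sum_t PV_t = 108.969905
Convexity numerator sum_t t*(t + 1/m) * CF_t / (1+y/m)^(m*t + 2):
  t = 1.0000: term = 9.928093
  t = 2.0000: term = 28.611219
  t = 3.0000: term = 54.968720
  t = 4.0000: term = 88.006276
  t = 5.0000: term = 126.810196
  t = 6.0000: term = 170.542051
  t = 7.0000: term = 4119.034027
Convexity = (1/P) * sum = 4597.900582 / 108.969905 = 42.194224

Answer: Convexity = 42.1942


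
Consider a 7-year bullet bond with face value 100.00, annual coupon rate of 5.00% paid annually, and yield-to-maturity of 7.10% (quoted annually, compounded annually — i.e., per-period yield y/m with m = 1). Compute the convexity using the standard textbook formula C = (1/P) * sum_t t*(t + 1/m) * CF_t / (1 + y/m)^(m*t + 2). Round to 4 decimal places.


Answer: Convexity = 39.7360

Derivation:
Coupon per period c = face * coupon_rate / m = 5.000000
Periods per year m = 1; per-period yield y/m = 0.071000
Number of cashflows N = 7
Cashflows (t years, CF_t, discount factor 1/(1+y/m)^(m*t), PV):
  t = 1.0000: CF_t = 5.000000, DF = 0.933707, PV = 4.668534
  t = 2.0000: CF_t = 5.000000, DF = 0.871808, PV = 4.359042
  t = 3.0000: CF_t = 5.000000, DF = 0.814013, PV = 4.070067
  t = 4.0000: CF_t = 5.000000, DF = 0.760050, PV = 3.800250
  t = 5.0000: CF_t = 5.000000, DF = 0.709664, PV = 3.548319
  t = 6.0000: CF_t = 5.000000, DF = 0.662618, PV = 3.313090
  t = 7.0000: CF_t = 105.000000, DF = 0.618691, PV = 64.962541
Price P = sum_t PV_t = 88.721843
Convexity numerator sum_t t*(t + 1/m) * CF_t / (1+y/m)^(m*t + 2):
  t = 1.0000: term = 8.140135
  t = 2.0000: term = 22.801498
  t = 3.0000: term = 42.579827
  t = 4.0000: term = 66.261792
  t = 5.0000: term = 92.803630
  t = 6.0000: term = 121.311934
  t = 7.0000: term = 3171.553842
Convexity = (1/P) * sum = 3525.452657 / 88.721843 = 39.736017


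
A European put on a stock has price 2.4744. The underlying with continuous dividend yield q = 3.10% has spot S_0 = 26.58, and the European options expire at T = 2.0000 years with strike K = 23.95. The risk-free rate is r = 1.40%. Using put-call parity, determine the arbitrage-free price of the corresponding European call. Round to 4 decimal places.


Put-call parity: C - P = S_0 * exp(-qT) - K * exp(-rT).
S_0 * exp(-qT) = 26.5800 * 0.93988289 = 24.98208713
K * exp(-rT) = 23.9500 * 0.97238837 = 23.28870138
C = P + S*exp(-qT) - K*exp(-rT)
C = 2.4744 + 24.98208713 - 23.28870138 = 4.1678

Answer: Call price = 4.1678


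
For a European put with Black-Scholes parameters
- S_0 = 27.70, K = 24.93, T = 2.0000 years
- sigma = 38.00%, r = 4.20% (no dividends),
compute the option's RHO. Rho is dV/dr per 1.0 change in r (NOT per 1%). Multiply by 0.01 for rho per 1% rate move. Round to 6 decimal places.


Answer: Rho = -21.393124

Derivation:
d1 = 0.6210640103; d2 = 0.0836628566
phi(d1) = 0.3289666880; exp(-qT) = 1.0000000000; exp(-rT) = 0.9194312561
N(-d2) = 0.4666622449
Rho = -K*T*exp(-rT)*N(-d2) = -24.9300 * 2.0000 * 0.9194312561 * 0.4666622449 = -21.393124


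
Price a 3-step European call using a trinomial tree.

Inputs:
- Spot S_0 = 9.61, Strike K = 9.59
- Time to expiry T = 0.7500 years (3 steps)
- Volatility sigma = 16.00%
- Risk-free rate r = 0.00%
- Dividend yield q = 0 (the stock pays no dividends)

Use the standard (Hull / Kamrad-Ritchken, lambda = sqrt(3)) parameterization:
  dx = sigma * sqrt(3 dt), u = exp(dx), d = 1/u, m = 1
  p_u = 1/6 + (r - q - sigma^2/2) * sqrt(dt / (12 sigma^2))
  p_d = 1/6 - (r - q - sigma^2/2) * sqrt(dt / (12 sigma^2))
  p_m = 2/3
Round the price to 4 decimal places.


Answer: Price = V(0,0) = 0.4935

Derivation:
dt = T/N = 0.250000; dx = sigma*sqrt(3*dt) = 0.138564
u = exp(dx) = 1.148623; d = 1/u = 0.870607
p_u = 0.155120, p_m = 0.666667, p_d = 0.178214
Discount per step: exp(-r*dt) = 1.000000
Stock lattice S(k, j) with j the centered position index:
  k=0: S(0,+0) = 9.6100
  k=1: S(1,-1) = 8.3665; S(1,+0) = 9.6100; S(1,+1) = 11.0383
  k=2: S(2,-2) = 7.2840; S(2,-1) = 8.3665; S(2,+0) = 9.6100; S(2,+1) = 11.0383; S(2,+2) = 12.6788
  k=3: S(3,-3) = 6.3415; S(3,-2) = 7.2840; S(3,-1) = 8.3665; S(3,+0) = 9.6100; S(3,+1) = 11.0383; S(3,+2) = 12.6788; S(3,+3) = 14.5632
Terminal payoffs V(N, j) = max(S_T - K, 0):
  V(3,-3) = 0.000000; V(3,-2) = 0.000000; V(3,-1) = 0.000000; V(3,+0) = 0.020000; V(3,+1) = 1.448270; V(3,+2) = 3.088813; V(3,+3) = 4.973180
Backward induction: V(k, j) = exp(-r*dt) * [p_u * V(k+1, j+1) + p_m * V(k+1, j) + p_d * V(k+1, j-1)]
  V(2,-2) = exp(-r*dt) * [p_u*0.000000 + p_m*0.000000 + p_d*0.000000] = 0.000000
  V(2,-1) = exp(-r*dt) * [p_u*0.020000 + p_m*0.000000 + p_d*0.000000] = 0.003102
  V(2,+0) = exp(-r*dt) * [p_u*1.448270 + p_m*0.020000 + p_d*0.000000] = 0.237988
  V(2,+1) = exp(-r*dt) * [p_u*3.088813 + p_m*1.448270 + p_d*0.020000] = 1.448213
  V(2,+2) = exp(-r*dt) * [p_u*4.973180 + p_m*3.088813 + p_d*1.448270] = 3.088748
  V(1,-1) = exp(-r*dt) * [p_u*0.237988 + p_m*0.003102 + p_d*0.000000] = 0.038985
  V(1,+0) = exp(-r*dt) * [p_u*1.448213 + p_m*0.237988 + p_d*0.003102] = 0.383858
  V(1,+1) = exp(-r*dt) * [p_u*3.088748 + p_m*1.448213 + p_d*0.237988] = 1.487014
  V(0,+0) = exp(-r*dt) * [p_u*1.487014 + p_m*0.383858 + p_d*0.038985] = 0.493518


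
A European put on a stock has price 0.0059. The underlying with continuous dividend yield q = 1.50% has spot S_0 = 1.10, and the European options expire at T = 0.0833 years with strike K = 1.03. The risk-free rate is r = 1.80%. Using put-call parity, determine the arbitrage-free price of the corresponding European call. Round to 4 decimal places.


Put-call parity: C - P = S_0 * exp(-qT) - K * exp(-rT).
S_0 * exp(-qT) = 1.1000 * 0.99875128 = 1.09862641
K * exp(-rT) = 1.0300 * 0.99850172 = 1.02845678
C = P + S*exp(-qT) - K*exp(-rT)
C = 0.0059 + 1.09862641 - 1.02845678 = 0.0761

Answer: Call price = 0.0761


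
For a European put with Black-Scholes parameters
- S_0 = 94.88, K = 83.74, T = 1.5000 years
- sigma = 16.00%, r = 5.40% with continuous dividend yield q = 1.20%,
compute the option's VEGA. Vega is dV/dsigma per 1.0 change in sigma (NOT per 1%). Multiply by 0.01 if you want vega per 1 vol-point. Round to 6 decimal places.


d1 = 1.0568332408; d2 = 0.8608740614
phi(d1) = 0.2282333331; exp(-qT) = 0.9821610324; exp(-rT) = 0.9221936914
Vega = S * exp(-qT) * phi(d1) * sqrt(T) = 94.8800 * 0.9821610324 * 0.2282333331 * 1.2247448714 = 26.048461

Answer: Vega = 26.048461


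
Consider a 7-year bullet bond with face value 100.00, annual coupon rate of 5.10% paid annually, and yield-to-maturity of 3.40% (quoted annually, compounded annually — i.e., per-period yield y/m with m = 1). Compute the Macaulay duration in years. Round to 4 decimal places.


Answer: Macaulay duration = 6.1118 years

Derivation:
Coupon per period c = face * coupon_rate / m = 5.100000
Periods per year m = 1; per-period yield y/m = 0.034000
Number of cashflows N = 7
Cashflows (t years, CF_t, discount factor 1/(1+y/m)^(m*t), PV):
  t = 1.0000: CF_t = 5.100000, DF = 0.967118, PV = 4.932302
  t = 2.0000: CF_t = 5.100000, DF = 0.935317, PV = 4.770118
  t = 3.0000: CF_t = 5.100000, DF = 0.904562, PV = 4.613267
  t = 4.0000: CF_t = 5.100000, DF = 0.874818, PV = 4.461573
  t = 5.0000: CF_t = 5.100000, DF = 0.846052, PV = 4.314868
  t = 6.0000: CF_t = 5.100000, DF = 0.818233, PV = 4.172986
  t = 7.0000: CF_t = 105.100000, DF = 0.791327, PV = 83.168515
Price P = sum_t PV_t = 110.433628
Macaulay numerator sum_t t * PV_t:
  t * PV_t at t = 1.0000: 4.932302
  t * PV_t at t = 2.0000: 9.540235
  t * PV_t at t = 3.0000: 13.839800
  t * PV_t at t = 4.0000: 17.846293
  t * PV_t at t = 5.0000: 21.574338
  t * PV_t at t = 6.0000: 25.037917
  t * PV_t at t = 7.0000: 582.179602
Macaulay duration D = (sum_t t * PV_t) / P = 674.950487 / 110.433628 = 6.111820


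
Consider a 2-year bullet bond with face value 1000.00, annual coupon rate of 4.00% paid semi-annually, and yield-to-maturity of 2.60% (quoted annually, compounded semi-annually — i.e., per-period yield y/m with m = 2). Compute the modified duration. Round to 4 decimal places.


Answer: Modified duration = 1.9179

Derivation:
Coupon per period c = face * coupon_rate / m = 20.000000
Periods per year m = 2; per-period yield y/m = 0.013000
Number of cashflows N = 4
Cashflows (t years, CF_t, discount factor 1/(1+y/m)^(m*t), PV):
  t = 0.5000: CF_t = 20.000000, DF = 0.987167, PV = 19.743337
  t = 1.0000: CF_t = 20.000000, DF = 0.974498, PV = 19.489967
  t = 1.5000: CF_t = 20.000000, DF = 0.961992, PV = 19.239849
  t = 2.0000: CF_t = 1020.000000, DF = 0.949647, PV = 968.639980
Price P = sum_t PV_t = 1027.113133
First compute Macaulay numerator sum_t t * PV_t:
  t * PV_t at t = 0.5000: 9.871668
  t * PV_t at t = 1.0000: 19.489967
  t * PV_t at t = 1.5000: 28.859774
  t * PV_t at t = 2.0000: 1937.279960
Macaulay duration D = 1995.501369 / 1027.113133 = 1.942825
Modified duration = D / (1 + y/m) = 1.942825 / (1 + 0.013000) = 1.917893
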